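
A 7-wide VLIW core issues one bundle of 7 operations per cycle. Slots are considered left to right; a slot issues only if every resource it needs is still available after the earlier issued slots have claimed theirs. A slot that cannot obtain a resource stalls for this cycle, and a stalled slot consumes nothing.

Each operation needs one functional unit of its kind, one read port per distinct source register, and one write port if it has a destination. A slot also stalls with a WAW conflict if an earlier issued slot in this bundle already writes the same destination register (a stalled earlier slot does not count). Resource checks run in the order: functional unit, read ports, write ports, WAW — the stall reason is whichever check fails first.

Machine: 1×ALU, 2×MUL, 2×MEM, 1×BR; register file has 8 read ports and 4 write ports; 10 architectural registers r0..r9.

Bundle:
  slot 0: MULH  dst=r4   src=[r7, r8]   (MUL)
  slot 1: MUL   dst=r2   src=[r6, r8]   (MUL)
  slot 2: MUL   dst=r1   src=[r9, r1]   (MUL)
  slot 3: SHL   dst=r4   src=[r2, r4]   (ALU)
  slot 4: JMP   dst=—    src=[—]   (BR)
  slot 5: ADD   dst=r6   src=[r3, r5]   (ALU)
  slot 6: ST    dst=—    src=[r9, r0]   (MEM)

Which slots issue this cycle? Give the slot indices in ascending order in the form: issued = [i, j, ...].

issued = [0, 1, 4, 5, 6]

slot 0 (MUL): ISSUE — free A1,Mu1,Ld2,B1 rp6 wp3
slot 1 (MUL): ISSUE — free A1,Mu0,Ld2,B1 rp4 wp2
slot 2 (MUL): stall FU — free A1,Mu0,Ld2,B1 rp4 wp2
slot 3 (ALU): stall WAW — free A1,Mu0,Ld2,B1 rp4 wp2
slot 4 (BR): ISSUE — free A1,Mu0,Ld2,B0 rp4 wp2
slot 5 (ALU): ISSUE — free A0,Mu0,Ld2,B0 rp2 wp1
slot 6 (MEM): ISSUE — free A0,Mu0,Ld1,B0 rp0 wp1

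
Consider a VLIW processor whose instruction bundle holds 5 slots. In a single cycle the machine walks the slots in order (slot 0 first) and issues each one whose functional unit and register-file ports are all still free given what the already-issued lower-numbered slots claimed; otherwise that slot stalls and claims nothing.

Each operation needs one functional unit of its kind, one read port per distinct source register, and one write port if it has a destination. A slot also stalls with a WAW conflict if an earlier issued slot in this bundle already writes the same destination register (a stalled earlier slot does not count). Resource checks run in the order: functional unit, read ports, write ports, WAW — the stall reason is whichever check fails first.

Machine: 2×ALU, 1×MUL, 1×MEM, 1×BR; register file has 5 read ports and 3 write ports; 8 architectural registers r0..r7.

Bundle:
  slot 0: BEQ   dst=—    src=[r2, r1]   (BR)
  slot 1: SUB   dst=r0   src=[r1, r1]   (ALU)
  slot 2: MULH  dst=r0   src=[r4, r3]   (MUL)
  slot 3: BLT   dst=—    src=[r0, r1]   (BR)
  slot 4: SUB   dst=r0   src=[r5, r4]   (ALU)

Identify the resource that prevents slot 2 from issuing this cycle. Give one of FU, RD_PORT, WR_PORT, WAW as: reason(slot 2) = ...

#0 BR src=r2,r1 dispatched  <A:2 Mu:1 Ld:1 B:0 rd:3 wr:3>
#1 ALU src=r1,r1 dispatched  <A:1 Mu:1 Ld:1 B:0 rd:2 wr:2>
#2 MUL src=r4,r3 held:WAW  <A:1 Mu:1 Ld:1 B:0 rd:2 wr:2>
#3 BR src=r0,r1 held:FU  <A:1 Mu:1 Ld:1 B:0 rd:2 wr:2>
#4 ALU src=r5,r4 held:WAW  <A:1 Mu:1 Ld:1 B:0 rd:2 wr:2>

reason(slot 2) = WAW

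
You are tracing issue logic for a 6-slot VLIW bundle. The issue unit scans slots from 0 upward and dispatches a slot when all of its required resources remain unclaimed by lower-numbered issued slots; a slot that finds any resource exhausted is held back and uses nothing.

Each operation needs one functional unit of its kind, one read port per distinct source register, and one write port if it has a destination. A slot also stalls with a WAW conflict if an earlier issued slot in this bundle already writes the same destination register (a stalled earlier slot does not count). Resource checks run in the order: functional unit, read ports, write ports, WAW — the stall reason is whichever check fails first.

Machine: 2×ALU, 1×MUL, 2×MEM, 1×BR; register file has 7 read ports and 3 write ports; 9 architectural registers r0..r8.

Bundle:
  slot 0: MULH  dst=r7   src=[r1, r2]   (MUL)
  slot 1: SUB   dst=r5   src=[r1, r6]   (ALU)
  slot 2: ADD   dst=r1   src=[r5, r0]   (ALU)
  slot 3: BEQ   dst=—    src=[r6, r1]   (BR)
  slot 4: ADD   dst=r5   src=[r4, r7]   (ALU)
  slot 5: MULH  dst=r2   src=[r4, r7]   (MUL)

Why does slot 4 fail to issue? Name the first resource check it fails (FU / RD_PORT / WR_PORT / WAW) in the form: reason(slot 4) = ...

reason(slot 4) = FU

#0 MUL src=r1,r2 dispatched  <A:2 Mu:0 Ld:2 B:1 rd:5 wr:2>
#1 ALU src=r1,r6 dispatched  <A:1 Mu:0 Ld:2 B:1 rd:3 wr:1>
#2 ALU src=r5,r0 dispatched  <A:0 Mu:0 Ld:2 B:1 rd:1 wr:0>
#3 BR src=r6,r1 held:RD_PORT  <A:0 Mu:0 Ld:2 B:1 rd:1 wr:0>
#4 ALU src=r4,r7 held:FU  <A:0 Mu:0 Ld:2 B:1 rd:1 wr:0>
#5 MUL src=r4,r7 held:FU  <A:0 Mu:0 Ld:2 B:1 rd:1 wr:0>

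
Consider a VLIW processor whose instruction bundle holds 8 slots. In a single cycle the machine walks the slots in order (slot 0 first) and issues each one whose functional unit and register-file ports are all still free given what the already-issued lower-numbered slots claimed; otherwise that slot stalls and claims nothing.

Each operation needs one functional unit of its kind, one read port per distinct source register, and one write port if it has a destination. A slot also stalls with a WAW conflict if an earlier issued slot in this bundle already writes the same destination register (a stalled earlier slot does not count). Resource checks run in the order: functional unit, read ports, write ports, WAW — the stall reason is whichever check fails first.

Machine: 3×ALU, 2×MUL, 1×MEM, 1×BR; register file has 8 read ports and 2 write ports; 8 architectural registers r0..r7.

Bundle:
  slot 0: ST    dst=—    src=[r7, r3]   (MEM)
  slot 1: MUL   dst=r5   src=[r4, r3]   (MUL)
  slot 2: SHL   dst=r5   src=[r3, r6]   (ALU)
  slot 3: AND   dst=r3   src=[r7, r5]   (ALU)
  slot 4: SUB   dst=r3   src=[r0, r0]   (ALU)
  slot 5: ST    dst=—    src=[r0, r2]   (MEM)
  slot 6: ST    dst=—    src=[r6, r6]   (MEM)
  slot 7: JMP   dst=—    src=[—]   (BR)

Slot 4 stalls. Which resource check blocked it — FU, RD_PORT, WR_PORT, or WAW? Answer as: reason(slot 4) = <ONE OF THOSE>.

reason(slot 4) = WR_PORT

  0. MEM ⇒ go  {3A/2Mu/0Ld/1B | 6r 2w}
  1. MUL→r5 ⇒ go  {3A/1Mu/0Ld/1B | 4r 1w}
  2. ALU→r5 ⇒ no(WAW)  {3A/1Mu/0Ld/1B | 4r 1w}
  3. ALU→r3 ⇒ go  {2A/1Mu/0Ld/1B | 2r 0w}
  4. ALU→r3 ⇒ no(WR_PORT)  {2A/1Mu/0Ld/1B | 2r 0w}
  5. MEM ⇒ no(FU)  {2A/1Mu/0Ld/1B | 2r 0w}
  6. MEM ⇒ no(FU)  {2A/1Mu/0Ld/1B | 2r 0w}
  7. BR ⇒ go  {2A/1Mu/0Ld/0B | 2r 0w}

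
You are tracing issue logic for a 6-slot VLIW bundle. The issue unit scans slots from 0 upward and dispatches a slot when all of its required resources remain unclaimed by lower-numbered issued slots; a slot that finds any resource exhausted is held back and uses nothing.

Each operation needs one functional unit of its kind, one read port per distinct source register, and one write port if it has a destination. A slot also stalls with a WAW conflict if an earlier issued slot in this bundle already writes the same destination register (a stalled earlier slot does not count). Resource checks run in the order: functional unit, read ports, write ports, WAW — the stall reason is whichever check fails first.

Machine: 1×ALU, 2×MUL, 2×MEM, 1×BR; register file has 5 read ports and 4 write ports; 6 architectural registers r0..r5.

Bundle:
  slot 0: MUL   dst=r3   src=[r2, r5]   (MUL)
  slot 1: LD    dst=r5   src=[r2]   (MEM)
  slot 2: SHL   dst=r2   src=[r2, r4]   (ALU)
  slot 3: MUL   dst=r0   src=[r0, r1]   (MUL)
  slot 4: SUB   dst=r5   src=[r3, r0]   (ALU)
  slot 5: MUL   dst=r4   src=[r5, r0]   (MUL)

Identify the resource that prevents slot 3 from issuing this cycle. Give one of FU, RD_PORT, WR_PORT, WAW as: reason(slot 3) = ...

reason(slot 3) = RD_PORT

  0. MUL→r3 ⇒ go  {1A/1Mu/2Ld/1B | 3r 3w}
  1. MEM→r5 ⇒ go  {1A/1Mu/1Ld/1B | 2r 2w}
  2. ALU→r2 ⇒ go  {0A/1Mu/1Ld/1B | 0r 1w}
  3. MUL→r0 ⇒ no(RD_PORT)  {0A/1Mu/1Ld/1B | 0r 1w}
  4. ALU→r5 ⇒ no(FU)  {0A/1Mu/1Ld/1B | 0r 1w}
  5. MUL→r4 ⇒ no(RD_PORT)  {0A/1Mu/1Ld/1B | 0r 1w}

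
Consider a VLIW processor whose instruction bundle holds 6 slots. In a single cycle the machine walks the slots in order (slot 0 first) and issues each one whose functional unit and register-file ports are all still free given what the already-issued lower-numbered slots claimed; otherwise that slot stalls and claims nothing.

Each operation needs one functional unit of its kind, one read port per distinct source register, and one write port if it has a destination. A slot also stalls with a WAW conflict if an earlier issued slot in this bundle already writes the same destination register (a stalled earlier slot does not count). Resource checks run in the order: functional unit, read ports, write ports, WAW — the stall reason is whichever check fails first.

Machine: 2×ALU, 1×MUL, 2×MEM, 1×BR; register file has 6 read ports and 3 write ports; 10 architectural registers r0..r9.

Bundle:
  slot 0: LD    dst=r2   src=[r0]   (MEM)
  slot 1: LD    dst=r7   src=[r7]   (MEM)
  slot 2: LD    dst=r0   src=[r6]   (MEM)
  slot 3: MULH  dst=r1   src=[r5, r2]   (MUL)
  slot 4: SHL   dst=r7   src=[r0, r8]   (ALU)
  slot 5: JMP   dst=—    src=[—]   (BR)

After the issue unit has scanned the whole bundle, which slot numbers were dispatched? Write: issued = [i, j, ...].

  0. MEM→r2 ⇒ go  {2A/1Mu/1Ld/1B | 5r 2w}
  1. MEM→r7 ⇒ go  {2A/1Mu/0Ld/1B | 4r 1w}
  2. MEM→r0 ⇒ no(FU)  {2A/1Mu/0Ld/1B | 4r 1w}
  3. MUL→r1 ⇒ go  {2A/0Mu/0Ld/1B | 2r 0w}
  4. ALU→r7 ⇒ no(WR_PORT)  {2A/0Mu/0Ld/1B | 2r 0w}
  5. BR ⇒ go  {2A/0Mu/0Ld/0B | 2r 0w}

issued = [0, 1, 3, 5]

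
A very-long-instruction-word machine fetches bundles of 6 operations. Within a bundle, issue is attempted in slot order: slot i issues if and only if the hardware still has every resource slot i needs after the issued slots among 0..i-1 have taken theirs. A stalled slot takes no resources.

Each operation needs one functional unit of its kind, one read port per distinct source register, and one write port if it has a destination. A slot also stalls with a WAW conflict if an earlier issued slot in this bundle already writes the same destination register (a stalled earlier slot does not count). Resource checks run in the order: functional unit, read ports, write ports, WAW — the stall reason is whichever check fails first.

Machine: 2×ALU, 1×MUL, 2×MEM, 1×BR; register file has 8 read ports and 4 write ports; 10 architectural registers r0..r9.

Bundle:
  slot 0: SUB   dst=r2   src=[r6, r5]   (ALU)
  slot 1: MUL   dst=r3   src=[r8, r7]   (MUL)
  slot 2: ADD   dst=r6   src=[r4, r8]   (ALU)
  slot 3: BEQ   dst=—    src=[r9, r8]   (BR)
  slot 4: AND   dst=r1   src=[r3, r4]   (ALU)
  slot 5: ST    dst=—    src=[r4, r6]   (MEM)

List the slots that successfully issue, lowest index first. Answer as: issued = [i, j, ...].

(0) want 1×ALU +2rd +1wr — yes → AL1|MU1|ME2|BR1|rd6|wr3
(1) want 1×MUL +2rd +1wr — yes → AL1|MU0|ME2|BR1|rd4|wr2
(2) want 1×ALU +2rd +1wr — yes → AL0|MU0|ME2|BR1|rd2|wr1
(3) want 1×BR +2rd +0wr — yes → AL0|MU0|ME2|BR0|rd0|wr1
(4) want 1×ALU +2rd +1wr — FU → AL0|MU0|ME2|BR0|rd0|wr1
(5) want 1×MEM +2rd +0wr — RD_PORT → AL0|MU0|ME2|BR0|rd0|wr1

issued = [0, 1, 2, 3]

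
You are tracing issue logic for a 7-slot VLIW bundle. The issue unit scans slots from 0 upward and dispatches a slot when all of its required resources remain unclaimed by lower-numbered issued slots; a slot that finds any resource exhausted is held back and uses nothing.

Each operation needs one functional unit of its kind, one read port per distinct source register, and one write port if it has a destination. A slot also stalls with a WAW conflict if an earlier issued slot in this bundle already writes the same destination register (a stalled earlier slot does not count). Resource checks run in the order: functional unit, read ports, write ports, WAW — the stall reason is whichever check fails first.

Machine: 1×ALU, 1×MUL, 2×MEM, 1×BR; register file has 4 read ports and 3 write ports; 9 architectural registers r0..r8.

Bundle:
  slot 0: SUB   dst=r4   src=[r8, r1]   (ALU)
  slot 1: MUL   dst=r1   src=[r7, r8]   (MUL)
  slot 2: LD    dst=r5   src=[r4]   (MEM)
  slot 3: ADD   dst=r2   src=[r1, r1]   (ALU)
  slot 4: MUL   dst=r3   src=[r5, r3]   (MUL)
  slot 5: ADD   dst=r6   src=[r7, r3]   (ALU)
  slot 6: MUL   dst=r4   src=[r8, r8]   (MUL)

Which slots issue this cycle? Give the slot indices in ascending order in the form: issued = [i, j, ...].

  0. ALU→r4 ⇒ go  {0A/1Mu/2Ld/1B | 2r 2w}
  1. MUL→r1 ⇒ go  {0A/0Mu/2Ld/1B | 0r 1w}
  2. MEM→r5 ⇒ no(RD_PORT)  {0A/0Mu/2Ld/1B | 0r 1w}
  3. ALU→r2 ⇒ no(FU)  {0A/0Mu/2Ld/1B | 0r 1w}
  4. MUL→r3 ⇒ no(FU)  {0A/0Mu/2Ld/1B | 0r 1w}
  5. ALU→r6 ⇒ no(FU)  {0A/0Mu/2Ld/1B | 0r 1w}
  6. MUL→r4 ⇒ no(FU)  {0A/0Mu/2Ld/1B | 0r 1w}

issued = [0, 1]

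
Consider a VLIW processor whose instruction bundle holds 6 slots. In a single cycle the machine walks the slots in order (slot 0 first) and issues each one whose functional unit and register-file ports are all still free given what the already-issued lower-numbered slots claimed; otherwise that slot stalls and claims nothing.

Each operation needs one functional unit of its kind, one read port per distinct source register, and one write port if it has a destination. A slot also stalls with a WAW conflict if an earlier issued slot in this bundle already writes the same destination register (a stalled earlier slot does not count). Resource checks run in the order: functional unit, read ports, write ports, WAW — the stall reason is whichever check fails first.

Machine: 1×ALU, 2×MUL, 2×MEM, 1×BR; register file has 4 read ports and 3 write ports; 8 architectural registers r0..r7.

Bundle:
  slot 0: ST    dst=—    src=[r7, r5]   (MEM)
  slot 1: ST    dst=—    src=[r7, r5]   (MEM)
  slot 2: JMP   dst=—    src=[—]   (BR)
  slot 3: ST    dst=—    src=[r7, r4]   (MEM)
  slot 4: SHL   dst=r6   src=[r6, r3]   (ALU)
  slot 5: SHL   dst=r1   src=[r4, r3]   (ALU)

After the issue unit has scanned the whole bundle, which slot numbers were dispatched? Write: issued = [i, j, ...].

slot 0 (MEM): ISSUE — free A1,Mu2,Ld1,B1 rp2 wp3
slot 1 (MEM): ISSUE — free A1,Mu2,Ld0,B1 rp0 wp3
slot 2 (BR): ISSUE — free A1,Mu2,Ld0,B0 rp0 wp3
slot 3 (MEM): stall FU — free A1,Mu2,Ld0,B0 rp0 wp3
slot 4 (ALU): stall RD_PORT — free A1,Mu2,Ld0,B0 rp0 wp3
slot 5 (ALU): stall RD_PORT — free A1,Mu2,Ld0,B0 rp0 wp3

issued = [0, 1, 2]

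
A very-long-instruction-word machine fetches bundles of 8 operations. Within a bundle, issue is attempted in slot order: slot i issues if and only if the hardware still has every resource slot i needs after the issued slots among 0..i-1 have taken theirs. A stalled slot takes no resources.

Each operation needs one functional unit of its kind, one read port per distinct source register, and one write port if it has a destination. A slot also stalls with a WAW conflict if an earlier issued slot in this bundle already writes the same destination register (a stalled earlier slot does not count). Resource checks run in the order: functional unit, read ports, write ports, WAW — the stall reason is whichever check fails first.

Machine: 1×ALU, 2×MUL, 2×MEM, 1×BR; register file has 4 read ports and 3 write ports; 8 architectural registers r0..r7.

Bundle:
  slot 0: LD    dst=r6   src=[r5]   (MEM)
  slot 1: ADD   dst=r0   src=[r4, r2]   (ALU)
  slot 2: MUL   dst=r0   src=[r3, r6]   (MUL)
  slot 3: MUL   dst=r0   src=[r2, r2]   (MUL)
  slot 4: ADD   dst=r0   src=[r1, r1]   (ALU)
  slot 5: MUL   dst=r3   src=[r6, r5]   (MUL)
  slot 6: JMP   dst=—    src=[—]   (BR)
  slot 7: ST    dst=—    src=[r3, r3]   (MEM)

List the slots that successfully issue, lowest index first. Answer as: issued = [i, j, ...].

(0) want 1×MEM +1rd +1wr — yes → AL1|MU2|ME1|BR1|rd3|wr2
(1) want 1×ALU +2rd +1wr — yes → AL0|MU2|ME1|BR1|rd1|wr1
(2) want 1×MUL +2rd +1wr — RD_PORT → AL0|MU2|ME1|BR1|rd1|wr1
(3) want 1×MUL +1rd +1wr — WAW → AL0|MU2|ME1|BR1|rd1|wr1
(4) want 1×ALU +1rd +1wr — FU → AL0|MU2|ME1|BR1|rd1|wr1
(5) want 1×MUL +2rd +1wr — RD_PORT → AL0|MU2|ME1|BR1|rd1|wr1
(6) want 1×BR +0rd +0wr — yes → AL0|MU2|ME1|BR0|rd1|wr1
(7) want 1×MEM +1rd +0wr — yes → AL0|MU2|ME0|BR0|rd0|wr1

issued = [0, 1, 6, 7]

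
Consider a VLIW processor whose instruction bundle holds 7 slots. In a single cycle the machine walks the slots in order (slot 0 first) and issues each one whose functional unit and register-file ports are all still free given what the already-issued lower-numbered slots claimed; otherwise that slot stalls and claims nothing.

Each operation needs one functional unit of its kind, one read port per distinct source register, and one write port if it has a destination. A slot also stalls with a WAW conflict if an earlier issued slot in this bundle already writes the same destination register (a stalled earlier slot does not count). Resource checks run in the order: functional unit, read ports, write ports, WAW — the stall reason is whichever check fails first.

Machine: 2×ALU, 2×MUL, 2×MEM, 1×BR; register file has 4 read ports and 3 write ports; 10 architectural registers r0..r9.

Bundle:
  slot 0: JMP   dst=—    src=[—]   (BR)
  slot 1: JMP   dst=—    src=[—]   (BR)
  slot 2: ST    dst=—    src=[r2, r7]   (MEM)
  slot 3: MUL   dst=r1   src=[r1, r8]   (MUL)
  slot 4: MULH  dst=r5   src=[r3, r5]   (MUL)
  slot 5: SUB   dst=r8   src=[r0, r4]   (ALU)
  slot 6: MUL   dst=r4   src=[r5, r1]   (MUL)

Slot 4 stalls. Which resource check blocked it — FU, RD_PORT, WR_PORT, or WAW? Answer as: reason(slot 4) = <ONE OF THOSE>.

#0 BR src=- dispatched  <A:2 Mu:2 Ld:2 B:0 rd:4 wr:3>
#1 BR src=- held:FU  <A:2 Mu:2 Ld:2 B:0 rd:4 wr:3>
#2 MEM src=r2,r7 dispatched  <A:2 Mu:2 Ld:1 B:0 rd:2 wr:3>
#3 MUL src=r1,r8 dispatched  <A:2 Mu:1 Ld:1 B:0 rd:0 wr:2>
#4 MUL src=r3,r5 held:RD_PORT  <A:2 Mu:1 Ld:1 B:0 rd:0 wr:2>
#5 ALU src=r0,r4 held:RD_PORT  <A:2 Mu:1 Ld:1 B:0 rd:0 wr:2>
#6 MUL src=r5,r1 held:RD_PORT  <A:2 Mu:1 Ld:1 B:0 rd:0 wr:2>

reason(slot 4) = RD_PORT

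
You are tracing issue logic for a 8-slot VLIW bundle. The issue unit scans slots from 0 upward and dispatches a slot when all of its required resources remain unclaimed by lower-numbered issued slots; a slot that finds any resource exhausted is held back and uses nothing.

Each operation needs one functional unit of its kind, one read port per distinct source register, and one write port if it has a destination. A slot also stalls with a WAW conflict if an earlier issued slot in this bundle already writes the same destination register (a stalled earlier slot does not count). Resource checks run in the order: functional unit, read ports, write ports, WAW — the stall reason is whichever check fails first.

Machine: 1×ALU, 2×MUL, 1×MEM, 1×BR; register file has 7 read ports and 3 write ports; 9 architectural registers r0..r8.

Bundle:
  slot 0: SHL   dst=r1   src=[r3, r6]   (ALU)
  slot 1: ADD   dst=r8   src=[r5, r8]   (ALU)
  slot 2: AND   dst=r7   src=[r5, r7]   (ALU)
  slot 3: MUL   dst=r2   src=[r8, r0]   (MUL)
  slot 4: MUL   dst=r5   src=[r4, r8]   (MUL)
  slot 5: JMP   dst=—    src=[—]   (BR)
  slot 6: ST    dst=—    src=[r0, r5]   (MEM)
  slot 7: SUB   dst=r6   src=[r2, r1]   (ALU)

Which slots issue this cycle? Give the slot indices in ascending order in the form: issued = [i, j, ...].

[0] ALU needs rd=2 wr=1: ok; after: ALU=0 MUL=2 MEM=1 BR=1, R=5, W=2
[1] ALU needs rd=2 wr=1: FU; after: ALU=0 MUL=2 MEM=1 BR=1, R=5, W=2
[2] ALU needs rd=2 wr=1: FU; after: ALU=0 MUL=2 MEM=1 BR=1, R=5, W=2
[3] MUL needs rd=2 wr=1: ok; after: ALU=0 MUL=1 MEM=1 BR=1, R=3, W=1
[4] MUL needs rd=2 wr=1: ok; after: ALU=0 MUL=0 MEM=1 BR=1, R=1, W=0
[5] BR needs rd=0 wr=0: ok; after: ALU=0 MUL=0 MEM=1 BR=0, R=1, W=0
[6] MEM needs rd=2 wr=0: RD_PORT; after: ALU=0 MUL=0 MEM=1 BR=0, R=1, W=0
[7] ALU needs rd=2 wr=1: FU; after: ALU=0 MUL=0 MEM=1 BR=0, R=1, W=0

issued = [0, 3, 4, 5]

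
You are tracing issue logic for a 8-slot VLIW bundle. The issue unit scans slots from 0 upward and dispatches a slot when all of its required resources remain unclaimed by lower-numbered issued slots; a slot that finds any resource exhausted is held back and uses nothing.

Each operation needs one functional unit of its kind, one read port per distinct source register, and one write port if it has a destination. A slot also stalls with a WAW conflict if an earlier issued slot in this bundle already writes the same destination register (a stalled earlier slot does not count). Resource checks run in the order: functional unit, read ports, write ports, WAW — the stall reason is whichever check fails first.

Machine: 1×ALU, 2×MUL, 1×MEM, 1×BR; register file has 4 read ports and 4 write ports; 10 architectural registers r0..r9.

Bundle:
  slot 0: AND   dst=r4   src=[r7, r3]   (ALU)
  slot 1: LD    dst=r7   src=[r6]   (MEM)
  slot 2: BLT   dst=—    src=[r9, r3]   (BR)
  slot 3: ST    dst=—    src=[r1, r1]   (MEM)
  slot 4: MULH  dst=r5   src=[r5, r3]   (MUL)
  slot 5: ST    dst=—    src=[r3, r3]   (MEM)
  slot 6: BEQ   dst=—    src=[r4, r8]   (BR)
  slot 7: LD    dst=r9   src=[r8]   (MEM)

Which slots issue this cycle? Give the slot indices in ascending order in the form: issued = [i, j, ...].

  0. ALU→r4 ⇒ go  {0A/2Mu/1Ld/1B | 2r 3w}
  1. MEM→r7 ⇒ go  {0A/2Mu/0Ld/1B | 1r 2w}
  2. BR ⇒ no(RD_PORT)  {0A/2Mu/0Ld/1B | 1r 2w}
  3. MEM ⇒ no(FU)  {0A/2Mu/0Ld/1B | 1r 2w}
  4. MUL→r5 ⇒ no(RD_PORT)  {0A/2Mu/0Ld/1B | 1r 2w}
  5. MEM ⇒ no(FU)  {0A/2Mu/0Ld/1B | 1r 2w}
  6. BR ⇒ no(RD_PORT)  {0A/2Mu/0Ld/1B | 1r 2w}
  7. MEM→r9 ⇒ no(FU)  {0A/2Mu/0Ld/1B | 1r 2w}

issued = [0, 1]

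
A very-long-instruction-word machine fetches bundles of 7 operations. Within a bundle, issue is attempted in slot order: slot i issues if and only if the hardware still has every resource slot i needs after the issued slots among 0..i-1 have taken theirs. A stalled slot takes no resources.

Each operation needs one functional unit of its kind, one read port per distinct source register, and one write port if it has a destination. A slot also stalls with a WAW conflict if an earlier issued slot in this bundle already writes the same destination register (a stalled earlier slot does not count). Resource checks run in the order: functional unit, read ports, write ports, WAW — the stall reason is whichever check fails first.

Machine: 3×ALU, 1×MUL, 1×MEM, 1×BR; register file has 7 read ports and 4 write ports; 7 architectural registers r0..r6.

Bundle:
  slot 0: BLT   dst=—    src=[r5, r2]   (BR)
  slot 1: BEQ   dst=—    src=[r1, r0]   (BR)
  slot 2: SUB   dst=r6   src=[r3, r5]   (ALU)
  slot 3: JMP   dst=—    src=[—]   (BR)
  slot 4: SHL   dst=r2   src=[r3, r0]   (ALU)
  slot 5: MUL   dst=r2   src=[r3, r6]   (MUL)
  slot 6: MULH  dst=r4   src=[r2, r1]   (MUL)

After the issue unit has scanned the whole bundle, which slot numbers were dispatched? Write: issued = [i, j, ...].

#0 BR src=r5,r2 dispatched  <A:3 Mu:1 Ld:1 B:0 rd:5 wr:4>
#1 BR src=r1,r0 held:FU  <A:3 Mu:1 Ld:1 B:0 rd:5 wr:4>
#2 ALU src=r3,r5 dispatched  <A:2 Mu:1 Ld:1 B:0 rd:3 wr:3>
#3 BR src=- held:FU  <A:2 Mu:1 Ld:1 B:0 rd:3 wr:3>
#4 ALU src=r3,r0 dispatched  <A:1 Mu:1 Ld:1 B:0 rd:1 wr:2>
#5 MUL src=r3,r6 held:RD_PORT  <A:1 Mu:1 Ld:1 B:0 rd:1 wr:2>
#6 MUL src=r2,r1 held:RD_PORT  <A:1 Mu:1 Ld:1 B:0 rd:1 wr:2>

issued = [0, 2, 4]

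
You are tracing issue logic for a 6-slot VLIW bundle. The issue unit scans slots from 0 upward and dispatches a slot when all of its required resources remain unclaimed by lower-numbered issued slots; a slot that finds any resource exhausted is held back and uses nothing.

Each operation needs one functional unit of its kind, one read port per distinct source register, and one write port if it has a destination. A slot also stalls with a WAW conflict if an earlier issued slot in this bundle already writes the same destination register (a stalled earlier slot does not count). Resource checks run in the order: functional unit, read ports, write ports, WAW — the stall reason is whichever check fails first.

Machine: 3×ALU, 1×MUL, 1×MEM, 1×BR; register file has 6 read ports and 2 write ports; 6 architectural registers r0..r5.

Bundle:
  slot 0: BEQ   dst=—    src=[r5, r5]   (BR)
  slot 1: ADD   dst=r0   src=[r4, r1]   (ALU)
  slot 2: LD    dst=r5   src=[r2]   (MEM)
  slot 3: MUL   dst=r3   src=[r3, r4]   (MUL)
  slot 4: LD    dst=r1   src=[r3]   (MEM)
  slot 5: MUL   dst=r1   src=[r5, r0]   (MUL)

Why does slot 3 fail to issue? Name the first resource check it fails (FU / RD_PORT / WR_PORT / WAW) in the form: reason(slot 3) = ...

reason(slot 3) = WR_PORT

  0. BR ⇒ go  {3A/1Mu/1Ld/0B | 5r 2w}
  1. ALU→r0 ⇒ go  {2A/1Mu/1Ld/0B | 3r 1w}
  2. MEM→r5 ⇒ go  {2A/1Mu/0Ld/0B | 2r 0w}
  3. MUL→r3 ⇒ no(WR_PORT)  {2A/1Mu/0Ld/0B | 2r 0w}
  4. MEM→r1 ⇒ no(FU)  {2A/1Mu/0Ld/0B | 2r 0w}
  5. MUL→r1 ⇒ no(WR_PORT)  {2A/1Mu/0Ld/0B | 2r 0w}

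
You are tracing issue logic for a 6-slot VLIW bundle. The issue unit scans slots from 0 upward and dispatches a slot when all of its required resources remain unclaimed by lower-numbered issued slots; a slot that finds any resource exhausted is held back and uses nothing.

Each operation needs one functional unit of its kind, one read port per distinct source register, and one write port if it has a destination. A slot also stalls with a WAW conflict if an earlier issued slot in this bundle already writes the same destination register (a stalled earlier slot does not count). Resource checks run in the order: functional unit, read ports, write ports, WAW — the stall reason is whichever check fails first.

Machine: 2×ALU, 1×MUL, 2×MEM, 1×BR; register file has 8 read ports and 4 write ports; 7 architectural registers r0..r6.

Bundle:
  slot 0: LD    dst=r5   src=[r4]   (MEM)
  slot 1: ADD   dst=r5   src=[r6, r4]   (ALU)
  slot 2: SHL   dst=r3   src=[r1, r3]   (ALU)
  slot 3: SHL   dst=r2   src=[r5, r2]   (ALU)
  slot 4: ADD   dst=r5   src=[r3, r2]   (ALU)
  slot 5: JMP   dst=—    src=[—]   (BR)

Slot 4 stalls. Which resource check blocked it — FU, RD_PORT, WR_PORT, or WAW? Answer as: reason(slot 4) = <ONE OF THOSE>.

reason(slot 4) = FU

slot 0 (MEM): ISSUE — free A2,Mu1,Ld1,B1 rp7 wp3
slot 1 (ALU): stall WAW — free A2,Mu1,Ld1,B1 rp7 wp3
slot 2 (ALU): ISSUE — free A1,Mu1,Ld1,B1 rp5 wp2
slot 3 (ALU): ISSUE — free A0,Mu1,Ld1,B1 rp3 wp1
slot 4 (ALU): stall FU — free A0,Mu1,Ld1,B1 rp3 wp1
slot 5 (BR): ISSUE — free A0,Mu1,Ld1,B0 rp3 wp1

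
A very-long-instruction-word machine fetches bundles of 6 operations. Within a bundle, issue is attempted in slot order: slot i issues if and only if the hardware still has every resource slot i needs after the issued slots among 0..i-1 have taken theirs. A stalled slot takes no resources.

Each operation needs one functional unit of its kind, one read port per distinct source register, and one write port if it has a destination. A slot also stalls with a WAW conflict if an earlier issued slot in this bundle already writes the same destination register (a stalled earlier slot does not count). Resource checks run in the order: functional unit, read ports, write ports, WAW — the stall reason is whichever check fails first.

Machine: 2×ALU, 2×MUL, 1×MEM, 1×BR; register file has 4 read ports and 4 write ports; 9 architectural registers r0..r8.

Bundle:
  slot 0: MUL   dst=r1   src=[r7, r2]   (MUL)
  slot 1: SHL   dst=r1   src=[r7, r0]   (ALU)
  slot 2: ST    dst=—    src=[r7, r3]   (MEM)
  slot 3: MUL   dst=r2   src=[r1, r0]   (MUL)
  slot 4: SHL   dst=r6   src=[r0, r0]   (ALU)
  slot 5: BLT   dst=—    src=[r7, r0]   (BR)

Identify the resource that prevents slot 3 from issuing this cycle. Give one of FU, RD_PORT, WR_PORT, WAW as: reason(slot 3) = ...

[0] MUL needs rd=2 wr=1: ok; after: ALU=2 MUL=1 MEM=1 BR=1, R=2, W=3
[1] ALU needs rd=2 wr=1: WAW; after: ALU=2 MUL=1 MEM=1 BR=1, R=2, W=3
[2] MEM needs rd=2 wr=0: ok; after: ALU=2 MUL=1 MEM=0 BR=1, R=0, W=3
[3] MUL needs rd=2 wr=1: RD_PORT; after: ALU=2 MUL=1 MEM=0 BR=1, R=0, W=3
[4] ALU needs rd=1 wr=1: RD_PORT; after: ALU=2 MUL=1 MEM=0 BR=1, R=0, W=3
[5] BR needs rd=2 wr=0: RD_PORT; after: ALU=2 MUL=1 MEM=0 BR=1, R=0, W=3

reason(slot 3) = RD_PORT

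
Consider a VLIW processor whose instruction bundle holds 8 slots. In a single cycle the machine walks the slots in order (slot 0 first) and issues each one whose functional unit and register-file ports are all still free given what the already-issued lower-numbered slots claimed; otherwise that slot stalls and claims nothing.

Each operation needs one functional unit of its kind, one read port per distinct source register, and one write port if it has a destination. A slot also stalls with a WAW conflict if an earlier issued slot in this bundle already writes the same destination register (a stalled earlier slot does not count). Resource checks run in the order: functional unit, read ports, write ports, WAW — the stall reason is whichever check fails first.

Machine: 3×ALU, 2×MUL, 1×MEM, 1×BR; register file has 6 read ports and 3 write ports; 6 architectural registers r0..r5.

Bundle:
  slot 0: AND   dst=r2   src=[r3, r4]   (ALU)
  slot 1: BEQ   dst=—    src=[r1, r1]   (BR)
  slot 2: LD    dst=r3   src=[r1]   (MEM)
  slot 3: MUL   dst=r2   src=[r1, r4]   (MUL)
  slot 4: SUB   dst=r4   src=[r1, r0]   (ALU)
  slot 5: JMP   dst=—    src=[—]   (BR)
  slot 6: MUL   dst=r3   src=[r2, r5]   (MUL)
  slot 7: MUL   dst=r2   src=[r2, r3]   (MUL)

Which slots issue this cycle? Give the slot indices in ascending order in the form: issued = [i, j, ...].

  0. ALU→r2 ⇒ go  {2A/2Mu/1Ld/1B | 4r 2w}
  1. BR ⇒ go  {2A/2Mu/1Ld/0B | 3r 2w}
  2. MEM→r3 ⇒ go  {2A/2Mu/0Ld/0B | 2r 1w}
  3. MUL→r2 ⇒ no(WAW)  {2A/2Mu/0Ld/0B | 2r 1w}
  4. ALU→r4 ⇒ go  {1A/2Mu/0Ld/0B | 0r 0w}
  5. BR ⇒ no(FU)  {1A/2Mu/0Ld/0B | 0r 0w}
  6. MUL→r3 ⇒ no(RD_PORT)  {1A/2Mu/0Ld/0B | 0r 0w}
  7. MUL→r2 ⇒ no(RD_PORT)  {1A/2Mu/0Ld/0B | 0r 0w}

issued = [0, 1, 2, 4]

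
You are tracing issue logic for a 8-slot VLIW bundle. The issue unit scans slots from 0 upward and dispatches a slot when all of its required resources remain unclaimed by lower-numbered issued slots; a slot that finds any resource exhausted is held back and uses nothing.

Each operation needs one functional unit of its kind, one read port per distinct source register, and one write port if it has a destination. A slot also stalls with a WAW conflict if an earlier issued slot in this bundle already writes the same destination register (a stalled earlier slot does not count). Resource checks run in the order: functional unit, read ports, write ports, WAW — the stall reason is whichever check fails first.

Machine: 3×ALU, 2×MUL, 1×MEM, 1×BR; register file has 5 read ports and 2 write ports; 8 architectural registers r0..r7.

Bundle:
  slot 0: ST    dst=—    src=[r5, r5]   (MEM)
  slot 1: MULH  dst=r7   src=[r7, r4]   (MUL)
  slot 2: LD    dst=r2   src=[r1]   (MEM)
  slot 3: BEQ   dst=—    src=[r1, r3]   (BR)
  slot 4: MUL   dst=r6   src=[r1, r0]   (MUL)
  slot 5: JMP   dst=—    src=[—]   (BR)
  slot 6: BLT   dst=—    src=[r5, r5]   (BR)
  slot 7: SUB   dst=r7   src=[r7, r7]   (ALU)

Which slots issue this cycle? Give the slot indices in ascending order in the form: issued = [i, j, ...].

issued = [0, 1, 3]

slot 0 (MEM): ISSUE — free A3,Mu2,Ld0,B1 rp4 wp2
slot 1 (MUL): ISSUE — free A3,Mu1,Ld0,B1 rp2 wp1
slot 2 (MEM): stall FU — free A3,Mu1,Ld0,B1 rp2 wp1
slot 3 (BR): ISSUE — free A3,Mu1,Ld0,B0 rp0 wp1
slot 4 (MUL): stall RD_PORT — free A3,Mu1,Ld0,B0 rp0 wp1
slot 5 (BR): stall FU — free A3,Mu1,Ld0,B0 rp0 wp1
slot 6 (BR): stall FU — free A3,Mu1,Ld0,B0 rp0 wp1
slot 7 (ALU): stall RD_PORT — free A3,Mu1,Ld0,B0 rp0 wp1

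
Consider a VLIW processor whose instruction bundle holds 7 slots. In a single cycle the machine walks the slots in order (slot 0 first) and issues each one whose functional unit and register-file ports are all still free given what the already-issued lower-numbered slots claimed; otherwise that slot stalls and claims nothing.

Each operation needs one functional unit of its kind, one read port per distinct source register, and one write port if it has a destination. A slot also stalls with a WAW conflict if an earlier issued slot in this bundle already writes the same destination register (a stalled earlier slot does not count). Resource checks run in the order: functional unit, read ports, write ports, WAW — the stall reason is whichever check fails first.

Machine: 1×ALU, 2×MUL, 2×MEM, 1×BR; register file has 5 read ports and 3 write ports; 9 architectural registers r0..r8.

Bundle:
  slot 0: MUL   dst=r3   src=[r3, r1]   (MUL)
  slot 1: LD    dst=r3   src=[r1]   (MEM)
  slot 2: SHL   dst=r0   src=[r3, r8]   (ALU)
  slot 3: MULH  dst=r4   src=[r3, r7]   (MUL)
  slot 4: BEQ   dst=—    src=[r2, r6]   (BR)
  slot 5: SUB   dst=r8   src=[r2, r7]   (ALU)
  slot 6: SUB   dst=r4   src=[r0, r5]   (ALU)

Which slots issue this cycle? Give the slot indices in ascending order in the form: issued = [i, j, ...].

#0 MUL src=r3,r1 dispatched  <A:1 Mu:1 Ld:2 B:1 rd:3 wr:2>
#1 MEM src=r1 held:WAW  <A:1 Mu:1 Ld:2 B:1 rd:3 wr:2>
#2 ALU src=r3,r8 dispatched  <A:0 Mu:1 Ld:2 B:1 rd:1 wr:1>
#3 MUL src=r3,r7 held:RD_PORT  <A:0 Mu:1 Ld:2 B:1 rd:1 wr:1>
#4 BR src=r2,r6 held:RD_PORT  <A:0 Mu:1 Ld:2 B:1 rd:1 wr:1>
#5 ALU src=r2,r7 held:FU  <A:0 Mu:1 Ld:2 B:1 rd:1 wr:1>
#6 ALU src=r0,r5 held:FU  <A:0 Mu:1 Ld:2 B:1 rd:1 wr:1>

issued = [0, 2]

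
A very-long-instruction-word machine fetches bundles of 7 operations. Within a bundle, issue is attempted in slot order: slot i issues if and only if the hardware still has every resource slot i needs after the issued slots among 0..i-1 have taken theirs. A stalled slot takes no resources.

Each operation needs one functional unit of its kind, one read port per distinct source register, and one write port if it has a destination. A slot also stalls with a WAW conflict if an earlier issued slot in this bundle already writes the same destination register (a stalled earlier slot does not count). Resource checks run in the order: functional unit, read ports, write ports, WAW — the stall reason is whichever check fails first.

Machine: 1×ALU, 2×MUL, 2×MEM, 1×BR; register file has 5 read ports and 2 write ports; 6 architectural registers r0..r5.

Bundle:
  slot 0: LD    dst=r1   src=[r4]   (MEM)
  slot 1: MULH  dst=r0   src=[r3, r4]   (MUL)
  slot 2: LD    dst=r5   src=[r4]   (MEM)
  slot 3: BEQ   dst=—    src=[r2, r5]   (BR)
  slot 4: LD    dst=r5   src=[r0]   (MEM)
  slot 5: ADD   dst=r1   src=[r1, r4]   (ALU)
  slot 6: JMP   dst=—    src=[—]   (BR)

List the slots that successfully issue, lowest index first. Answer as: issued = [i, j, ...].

issued = [0, 1, 3]

  0. MEM→r1 ⇒ go  {1A/2Mu/1Ld/1B | 4r 1w}
  1. MUL→r0 ⇒ go  {1A/1Mu/1Ld/1B | 2r 0w}
  2. MEM→r5 ⇒ no(WR_PORT)  {1A/1Mu/1Ld/1B | 2r 0w}
  3. BR ⇒ go  {1A/1Mu/1Ld/0B | 0r 0w}
  4. MEM→r5 ⇒ no(RD_PORT)  {1A/1Mu/1Ld/0B | 0r 0w}
  5. ALU→r1 ⇒ no(RD_PORT)  {1A/1Mu/1Ld/0B | 0r 0w}
  6. BR ⇒ no(FU)  {1A/1Mu/1Ld/0B | 0r 0w}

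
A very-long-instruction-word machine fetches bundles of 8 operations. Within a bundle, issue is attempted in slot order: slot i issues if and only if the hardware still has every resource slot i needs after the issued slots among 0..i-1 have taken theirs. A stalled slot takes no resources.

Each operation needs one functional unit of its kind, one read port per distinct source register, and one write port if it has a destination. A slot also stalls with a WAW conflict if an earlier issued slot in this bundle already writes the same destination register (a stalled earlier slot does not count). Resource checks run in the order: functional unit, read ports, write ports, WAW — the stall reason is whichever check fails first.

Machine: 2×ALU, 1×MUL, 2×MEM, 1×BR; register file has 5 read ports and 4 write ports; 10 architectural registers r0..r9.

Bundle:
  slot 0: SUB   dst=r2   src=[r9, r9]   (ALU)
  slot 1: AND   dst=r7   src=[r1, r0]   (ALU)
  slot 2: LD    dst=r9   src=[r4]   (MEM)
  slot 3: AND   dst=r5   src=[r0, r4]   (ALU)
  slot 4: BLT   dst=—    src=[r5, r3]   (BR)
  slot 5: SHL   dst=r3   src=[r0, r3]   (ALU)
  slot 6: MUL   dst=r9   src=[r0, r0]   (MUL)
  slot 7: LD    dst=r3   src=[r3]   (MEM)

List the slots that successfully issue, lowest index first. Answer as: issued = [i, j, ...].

issued = [0, 1, 2, 7]

slot 0 (ALU): ISSUE — free A1,Mu1,Ld2,B1 rp4 wp3
slot 1 (ALU): ISSUE — free A0,Mu1,Ld2,B1 rp2 wp2
slot 2 (MEM): ISSUE — free A0,Mu1,Ld1,B1 rp1 wp1
slot 3 (ALU): stall FU — free A0,Mu1,Ld1,B1 rp1 wp1
slot 4 (BR): stall RD_PORT — free A0,Mu1,Ld1,B1 rp1 wp1
slot 5 (ALU): stall FU — free A0,Mu1,Ld1,B1 rp1 wp1
slot 6 (MUL): stall WAW — free A0,Mu1,Ld1,B1 rp1 wp1
slot 7 (MEM): ISSUE — free A0,Mu1,Ld0,B1 rp0 wp0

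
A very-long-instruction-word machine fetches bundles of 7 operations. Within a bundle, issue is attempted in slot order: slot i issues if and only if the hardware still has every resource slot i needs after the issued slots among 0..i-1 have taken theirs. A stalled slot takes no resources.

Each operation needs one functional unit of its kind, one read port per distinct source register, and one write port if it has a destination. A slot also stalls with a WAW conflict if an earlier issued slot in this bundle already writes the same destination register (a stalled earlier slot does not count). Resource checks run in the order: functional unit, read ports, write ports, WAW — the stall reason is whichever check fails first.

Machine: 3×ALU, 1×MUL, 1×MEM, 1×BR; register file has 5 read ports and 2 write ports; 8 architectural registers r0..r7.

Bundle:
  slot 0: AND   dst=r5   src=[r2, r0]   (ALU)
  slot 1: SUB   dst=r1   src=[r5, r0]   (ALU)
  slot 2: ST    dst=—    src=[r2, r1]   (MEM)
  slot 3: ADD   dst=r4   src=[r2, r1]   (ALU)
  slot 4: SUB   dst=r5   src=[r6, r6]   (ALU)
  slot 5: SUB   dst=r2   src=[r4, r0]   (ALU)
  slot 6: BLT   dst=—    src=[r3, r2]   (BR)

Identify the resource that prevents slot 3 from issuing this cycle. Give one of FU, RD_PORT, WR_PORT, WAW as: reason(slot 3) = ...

  0. ALU→r5 ⇒ go  {2A/1Mu/1Ld/1B | 3r 1w}
  1. ALU→r1 ⇒ go  {1A/1Mu/1Ld/1B | 1r 0w}
  2. MEM ⇒ no(RD_PORT)  {1A/1Mu/1Ld/1B | 1r 0w}
  3. ALU→r4 ⇒ no(RD_PORT)  {1A/1Mu/1Ld/1B | 1r 0w}
  4. ALU→r5 ⇒ no(WR_PORT)  {1A/1Mu/1Ld/1B | 1r 0w}
  5. ALU→r2 ⇒ no(RD_PORT)  {1A/1Mu/1Ld/1B | 1r 0w}
  6. BR ⇒ no(RD_PORT)  {1A/1Mu/1Ld/1B | 1r 0w}

reason(slot 3) = RD_PORT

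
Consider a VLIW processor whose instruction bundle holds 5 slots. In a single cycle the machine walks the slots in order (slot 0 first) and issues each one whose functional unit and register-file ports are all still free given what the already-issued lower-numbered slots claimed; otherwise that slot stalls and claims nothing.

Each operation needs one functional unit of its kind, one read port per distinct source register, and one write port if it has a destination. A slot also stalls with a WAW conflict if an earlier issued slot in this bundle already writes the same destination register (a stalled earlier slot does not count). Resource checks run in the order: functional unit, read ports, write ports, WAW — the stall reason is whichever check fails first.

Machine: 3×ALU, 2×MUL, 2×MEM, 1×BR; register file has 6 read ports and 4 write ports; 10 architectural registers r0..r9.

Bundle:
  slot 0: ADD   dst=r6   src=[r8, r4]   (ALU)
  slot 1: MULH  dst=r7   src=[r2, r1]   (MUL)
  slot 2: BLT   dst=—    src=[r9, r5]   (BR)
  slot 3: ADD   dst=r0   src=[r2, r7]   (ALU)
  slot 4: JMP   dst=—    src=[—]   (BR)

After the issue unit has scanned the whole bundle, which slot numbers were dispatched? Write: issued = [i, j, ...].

(0) want 1×ALU +2rd +1wr — yes → AL2|MU2|ME2|BR1|rd4|wr3
(1) want 1×MUL +2rd +1wr — yes → AL2|MU1|ME2|BR1|rd2|wr2
(2) want 1×BR +2rd +0wr — yes → AL2|MU1|ME2|BR0|rd0|wr2
(3) want 1×ALU +2rd +1wr — RD_PORT → AL2|MU1|ME2|BR0|rd0|wr2
(4) want 1×BR +0rd +0wr — FU → AL2|MU1|ME2|BR0|rd0|wr2

issued = [0, 1, 2]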